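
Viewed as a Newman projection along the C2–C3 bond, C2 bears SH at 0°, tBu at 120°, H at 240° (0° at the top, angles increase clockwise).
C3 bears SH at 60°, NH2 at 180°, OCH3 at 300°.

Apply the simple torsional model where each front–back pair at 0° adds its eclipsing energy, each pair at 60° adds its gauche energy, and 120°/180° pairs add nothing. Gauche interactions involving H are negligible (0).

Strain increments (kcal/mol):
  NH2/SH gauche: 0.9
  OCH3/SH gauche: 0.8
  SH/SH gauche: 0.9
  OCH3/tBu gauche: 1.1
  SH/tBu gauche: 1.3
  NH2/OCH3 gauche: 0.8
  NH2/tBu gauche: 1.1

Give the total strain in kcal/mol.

4.1 kcal/mol

This conformer is staggered. SH at 0° is gauche with SH at 60° (0.9); SH at 0° is gauche with OCH3 at 300° (0.8); tBu at 120° is gauche with SH at 60° (1.3); tBu at 120° is gauche with NH2 at 180° (1.1). Total 4.1 kcal/mol.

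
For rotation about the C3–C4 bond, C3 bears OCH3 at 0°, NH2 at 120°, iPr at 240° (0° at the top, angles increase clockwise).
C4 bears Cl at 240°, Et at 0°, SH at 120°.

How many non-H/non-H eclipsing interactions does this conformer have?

3

Non-H eclipsing pairs: OCH3(0°)/Et(0°); NH2(120°)/SH(120°); iPr(240°)/Cl(240°) — 3 interactions.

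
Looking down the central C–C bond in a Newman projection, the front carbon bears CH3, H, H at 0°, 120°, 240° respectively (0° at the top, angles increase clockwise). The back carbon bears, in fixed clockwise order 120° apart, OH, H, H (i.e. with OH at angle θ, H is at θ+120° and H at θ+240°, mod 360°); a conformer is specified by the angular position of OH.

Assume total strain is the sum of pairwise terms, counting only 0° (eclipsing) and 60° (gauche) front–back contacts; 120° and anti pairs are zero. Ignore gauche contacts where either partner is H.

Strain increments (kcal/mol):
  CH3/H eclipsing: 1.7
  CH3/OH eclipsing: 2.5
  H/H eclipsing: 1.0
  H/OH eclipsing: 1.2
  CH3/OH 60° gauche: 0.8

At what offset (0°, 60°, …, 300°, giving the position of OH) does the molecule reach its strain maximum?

0°

OH at 0° is eclipsed. CH3 at 0° is eclipsed with OH at 0° (2.5); H at 120° is eclipsed with H at 120° (1.0); H at 240° is eclipsed with H at 240° (1.0). Total 4.5 kcal/mol.
OH at 60° is staggered. CH3 at 0° is gauche with OH at 60° (0.8). Total 0.8 kcal/mol.
OH at 120° is eclipsed. CH3 at 0° is eclipsed with H at 0° (1.7); H at 120° is eclipsed with OH at 120° (1.2); H at 240° is eclipsed with H at 240° (1.0). Total 3.9 kcal/mol.
OH at 180° (staggered): no non-H gauche contacts → 0.0 kcal/mol.
OH at 240° is eclipsed. CH3 at 0° is eclipsed with H at 0° (1.7); H at 120° is eclipsed with H at 120° (1.0); H at 240° is eclipsed with OH at 240° (1.2). Total 3.9 kcal/mol.
OH at 300° is staggered. CH3 at 0° is gauche with OH at 300° (0.8). Total 0.8 kcal/mol.
The maximum (4.5 kcal/mol) occurs with OH at 0°.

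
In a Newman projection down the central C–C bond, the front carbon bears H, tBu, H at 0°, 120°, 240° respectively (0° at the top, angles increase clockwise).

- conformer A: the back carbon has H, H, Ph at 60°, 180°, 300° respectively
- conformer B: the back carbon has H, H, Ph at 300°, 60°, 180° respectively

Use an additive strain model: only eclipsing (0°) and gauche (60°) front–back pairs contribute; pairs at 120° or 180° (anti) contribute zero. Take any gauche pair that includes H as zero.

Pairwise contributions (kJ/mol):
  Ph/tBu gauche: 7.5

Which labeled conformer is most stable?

A (staggered): no non-H gauche contacts → 0.0 kJ/mol.
B is staggered. tBu at 120° is gauche with Ph at 180° (7.5). Total 7.5 kJ/mol.
A has the lowest total (0.0 kJ/mol).

A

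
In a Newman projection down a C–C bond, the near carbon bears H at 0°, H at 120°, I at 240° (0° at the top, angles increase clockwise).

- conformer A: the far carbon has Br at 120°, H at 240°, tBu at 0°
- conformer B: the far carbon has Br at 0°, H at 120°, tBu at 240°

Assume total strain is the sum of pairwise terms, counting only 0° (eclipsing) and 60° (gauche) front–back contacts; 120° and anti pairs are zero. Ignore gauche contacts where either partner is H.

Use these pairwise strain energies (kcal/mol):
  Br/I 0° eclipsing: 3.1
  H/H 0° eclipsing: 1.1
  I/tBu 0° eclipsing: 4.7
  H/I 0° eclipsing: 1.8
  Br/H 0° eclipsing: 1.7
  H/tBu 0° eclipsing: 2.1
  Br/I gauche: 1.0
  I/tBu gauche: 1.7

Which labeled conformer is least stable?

A (eclipsed): H(0°)/tBu(0°) eclipsed 2.1; H(120°)/Br(120°) eclipsed 1.7; I(240°)/H(240°) eclipsed 1.8 → 5.6 kcal/mol.
B (eclipsed): H(0°)/Br(0°) eclipsed 1.7; H(120°)/H(120°) eclipsed 1.1; I(240°)/tBu(240°) eclipsed 4.7 → 7.5 kcal/mol.
B has the highest total (7.5 kcal/mol).

B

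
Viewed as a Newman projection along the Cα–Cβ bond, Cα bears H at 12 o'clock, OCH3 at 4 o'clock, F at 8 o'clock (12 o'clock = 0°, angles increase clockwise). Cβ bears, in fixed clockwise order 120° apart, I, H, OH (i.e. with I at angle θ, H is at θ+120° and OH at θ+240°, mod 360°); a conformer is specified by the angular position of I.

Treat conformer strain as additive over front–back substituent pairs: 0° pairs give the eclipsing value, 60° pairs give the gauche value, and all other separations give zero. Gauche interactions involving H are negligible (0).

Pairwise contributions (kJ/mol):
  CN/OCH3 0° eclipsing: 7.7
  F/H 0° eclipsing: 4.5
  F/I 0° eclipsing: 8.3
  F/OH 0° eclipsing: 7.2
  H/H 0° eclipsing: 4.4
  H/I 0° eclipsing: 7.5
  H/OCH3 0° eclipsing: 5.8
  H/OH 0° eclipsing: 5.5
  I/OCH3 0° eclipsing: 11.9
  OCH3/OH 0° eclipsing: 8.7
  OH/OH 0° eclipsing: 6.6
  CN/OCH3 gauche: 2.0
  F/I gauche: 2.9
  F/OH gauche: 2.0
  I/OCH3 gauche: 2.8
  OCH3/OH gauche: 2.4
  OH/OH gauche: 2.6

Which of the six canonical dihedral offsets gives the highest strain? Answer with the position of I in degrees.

120°

I at 0° (eclipsed): H(0°)/I(0°) eclipsed 7.5; OCH3(120°)/H(120°) eclipsed 5.8; F(240°)/OH(240°) eclipsed 7.2 → 20.5 kJ/mol.
I at 60° (staggered): OCH3(120°)/I(60°) gauche 2.8; F(240°)/OH(300°) gauche 2.0 → 4.8 kJ/mol.
I at 120° (eclipsed): H(0°)/OH(0°) eclipsed 5.5; OCH3(120°)/I(120°) eclipsed 11.9; F(240°)/H(240°) eclipsed 4.5 → 21.9 kJ/mol.
I at 180° (staggered): OCH3(120°)/I(180°) gauche 2.8; OCH3(120°)/OH(60°) gauche 2.4; F(240°)/I(180°) gauche 2.9 → 8.1 kJ/mol.
I at 240° (eclipsed): H(0°)/H(0°) eclipsed 4.4; OCH3(120°)/OH(120°) eclipsed 8.7; F(240°)/I(240°) eclipsed 8.3 → 21.4 kJ/mol.
I at 300° (staggered): OCH3(120°)/OH(180°) gauche 2.4; F(240°)/I(300°) gauche 2.9; F(240°)/OH(180°) gauche 2.0 → 7.3 kJ/mol.
The maximum (21.9 kJ/mol) occurs with I at 120°.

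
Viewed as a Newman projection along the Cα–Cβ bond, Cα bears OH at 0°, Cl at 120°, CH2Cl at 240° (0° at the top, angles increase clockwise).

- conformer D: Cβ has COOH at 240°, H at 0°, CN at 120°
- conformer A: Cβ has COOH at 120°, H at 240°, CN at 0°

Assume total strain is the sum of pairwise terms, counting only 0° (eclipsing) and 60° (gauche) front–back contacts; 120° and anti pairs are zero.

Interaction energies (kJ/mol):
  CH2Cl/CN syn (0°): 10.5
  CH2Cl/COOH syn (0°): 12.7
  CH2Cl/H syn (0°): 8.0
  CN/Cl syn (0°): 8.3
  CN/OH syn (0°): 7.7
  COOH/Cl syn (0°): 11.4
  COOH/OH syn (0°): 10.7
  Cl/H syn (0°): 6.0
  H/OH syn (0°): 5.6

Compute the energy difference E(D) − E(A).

D (eclipsed): OH(0°)/H(0°) eclipsed 5.6; Cl(120°)/CN(120°) eclipsed 8.3; CH2Cl(240°)/COOH(240°) eclipsed 12.7 → 26.6 kJ/mol.
A (eclipsed): OH(0°)/CN(0°) eclipsed 7.7; Cl(120°)/COOH(120°) eclipsed 11.4; CH2Cl(240°)/H(240°) eclipsed 8.0 → 27.1 kJ/mol.
E(D) − E(A) = 26.6 − 27.1 = -0.5 kJ/mol.

-0.5 kJ/mol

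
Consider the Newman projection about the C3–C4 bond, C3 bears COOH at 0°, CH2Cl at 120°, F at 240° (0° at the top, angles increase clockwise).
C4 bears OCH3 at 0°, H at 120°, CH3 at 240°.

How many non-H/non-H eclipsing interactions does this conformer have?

2

Non-H eclipsing pairs: COOH(0°)/OCH3(0°); F(240°)/CH3(240°) — 2 interactions.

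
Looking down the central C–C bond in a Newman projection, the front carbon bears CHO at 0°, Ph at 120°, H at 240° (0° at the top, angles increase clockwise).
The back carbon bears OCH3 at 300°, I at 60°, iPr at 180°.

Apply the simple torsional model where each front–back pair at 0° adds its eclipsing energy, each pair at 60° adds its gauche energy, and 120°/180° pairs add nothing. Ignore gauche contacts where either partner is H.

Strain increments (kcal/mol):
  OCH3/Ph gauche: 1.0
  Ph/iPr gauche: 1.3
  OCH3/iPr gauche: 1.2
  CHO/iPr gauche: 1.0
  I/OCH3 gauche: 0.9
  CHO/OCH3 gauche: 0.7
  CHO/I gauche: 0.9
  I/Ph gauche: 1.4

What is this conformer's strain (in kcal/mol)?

This conformer (staggered): CHO–OCH3 gauche, CHO–I gauche, Ph–I gauche, Ph–iPr gauche; 0.7 + 0.9 + 1.4 + 1.3 = 4.3 kcal/mol.

4.3 kcal/mol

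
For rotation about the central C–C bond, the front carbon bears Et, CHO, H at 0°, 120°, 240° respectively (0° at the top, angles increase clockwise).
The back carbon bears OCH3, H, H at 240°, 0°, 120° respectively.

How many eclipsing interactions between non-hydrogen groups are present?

Every eclipsing pair involves H, so the count is 0.

0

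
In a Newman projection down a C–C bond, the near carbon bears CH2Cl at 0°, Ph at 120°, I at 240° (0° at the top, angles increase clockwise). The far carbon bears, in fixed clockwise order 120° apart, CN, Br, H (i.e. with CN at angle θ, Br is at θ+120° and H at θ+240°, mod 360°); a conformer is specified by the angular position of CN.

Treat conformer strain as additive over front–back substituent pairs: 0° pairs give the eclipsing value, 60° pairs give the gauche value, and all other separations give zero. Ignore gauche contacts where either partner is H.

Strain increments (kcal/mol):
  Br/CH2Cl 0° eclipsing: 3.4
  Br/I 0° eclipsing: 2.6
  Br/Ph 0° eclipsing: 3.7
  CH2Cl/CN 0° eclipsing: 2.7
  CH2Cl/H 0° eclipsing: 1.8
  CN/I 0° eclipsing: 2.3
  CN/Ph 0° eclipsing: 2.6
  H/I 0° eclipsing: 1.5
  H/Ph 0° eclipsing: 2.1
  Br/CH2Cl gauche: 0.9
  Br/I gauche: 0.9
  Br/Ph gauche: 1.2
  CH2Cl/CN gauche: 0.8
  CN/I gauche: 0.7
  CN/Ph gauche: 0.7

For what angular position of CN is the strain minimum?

CN at 0° (eclipsed): CH2Cl(0°)/CN(0°) eclipsed 2.7; Ph(120°)/Br(120°) eclipsed 3.7; I(240°)/H(240°) eclipsed 1.5 → 7.9 kcal/mol.
CN at 60° (staggered): CH2Cl(0°)/CN(60°) gauche 0.8; Ph(120°)/CN(60°) gauche 0.7; Ph(120°)/Br(180°) gauche 1.2; I(240°)/Br(180°) gauche 0.9 → 3.6 kcal/mol.
CN at 120° (eclipsed): CH2Cl(0°)/H(0°) eclipsed 1.8; Ph(120°)/CN(120°) eclipsed 2.6; I(240°)/Br(240°) eclipsed 2.6 → 7.0 kcal/mol.
CN at 180° (staggered): CH2Cl(0°)/Br(300°) gauche 0.9; Ph(120°)/CN(180°) gauche 0.7; I(240°)/CN(180°) gauche 0.7; I(240°)/Br(300°) gauche 0.9 → 3.2 kcal/mol.
CN at 240° (eclipsed): CH2Cl(0°)/Br(0°) eclipsed 3.4; Ph(120°)/H(120°) eclipsed 2.1; I(240°)/CN(240°) eclipsed 2.3 → 7.8 kcal/mol.
CN at 300° (staggered): CH2Cl(0°)/CN(300°) gauche 0.8; CH2Cl(0°)/Br(60°) gauche 0.9; Ph(120°)/Br(60°) gauche 1.2; I(240°)/CN(300°) gauche 0.7 → 3.6 kcal/mol.
The minimum (3.2 kcal/mol) occurs with CN at 180°.

180°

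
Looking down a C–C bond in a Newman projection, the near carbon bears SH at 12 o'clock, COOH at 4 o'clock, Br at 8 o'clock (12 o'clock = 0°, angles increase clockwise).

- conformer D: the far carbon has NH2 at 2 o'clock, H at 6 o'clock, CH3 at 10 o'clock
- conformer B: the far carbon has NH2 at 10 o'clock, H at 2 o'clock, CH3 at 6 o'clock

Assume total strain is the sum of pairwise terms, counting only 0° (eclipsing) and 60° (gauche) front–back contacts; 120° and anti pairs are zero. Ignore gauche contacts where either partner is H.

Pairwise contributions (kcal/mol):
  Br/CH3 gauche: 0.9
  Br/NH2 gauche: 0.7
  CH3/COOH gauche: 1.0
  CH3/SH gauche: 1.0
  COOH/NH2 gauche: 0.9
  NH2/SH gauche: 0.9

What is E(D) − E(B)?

+0.2 kcal/mol

D (staggered): SH(0°)/NH2(60°) gauche 0.9; SH(0°)/CH3(300°) gauche 1.0; COOH(120°)/NH2(60°) gauche 0.9; Br(240°)/CH3(300°) gauche 0.9 → 3.7 kcal/mol.
B (staggered): SH(0°)/NH2(300°) gauche 0.9; COOH(120°)/CH3(180°) gauche 1.0; Br(240°)/NH2(300°) gauche 0.7; Br(240°)/CH3(180°) gauche 0.9 → 3.5 kcal/mol.
E(D) − E(B) = 3.7 − 3.5 = +0.2 kcal/mol.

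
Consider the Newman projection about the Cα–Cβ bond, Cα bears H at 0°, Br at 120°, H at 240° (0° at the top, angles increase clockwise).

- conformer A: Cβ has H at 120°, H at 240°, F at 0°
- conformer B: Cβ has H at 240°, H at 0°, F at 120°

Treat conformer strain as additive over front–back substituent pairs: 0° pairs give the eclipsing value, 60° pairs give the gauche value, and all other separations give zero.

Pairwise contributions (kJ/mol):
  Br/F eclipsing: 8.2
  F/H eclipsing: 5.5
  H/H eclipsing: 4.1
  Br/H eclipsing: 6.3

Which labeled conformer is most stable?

A is eclipsed. H at 0° is eclipsed with F at 0° (5.5); Br at 120° is eclipsed with H at 120° (6.3); H at 240° is eclipsed with H at 240° (4.1). Total 15.9 kJ/mol.
B is eclipsed. H at 0° is eclipsed with H at 0° (4.1); Br at 120° is eclipsed with F at 120° (8.2); H at 240° is eclipsed with H at 240° (4.1). Total 16.4 kJ/mol.
A has the lowest total (15.9 kJ/mol).

A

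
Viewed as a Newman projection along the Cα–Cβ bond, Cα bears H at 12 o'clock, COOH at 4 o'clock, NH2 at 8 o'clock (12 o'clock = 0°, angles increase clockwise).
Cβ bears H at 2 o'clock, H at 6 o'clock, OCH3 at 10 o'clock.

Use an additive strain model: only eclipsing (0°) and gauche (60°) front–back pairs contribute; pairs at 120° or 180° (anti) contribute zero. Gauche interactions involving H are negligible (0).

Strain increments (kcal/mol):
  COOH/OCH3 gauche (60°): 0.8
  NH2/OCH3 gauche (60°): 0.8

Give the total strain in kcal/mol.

This conformer is staggered. NH2 at 240° is gauche with OCH3 at 300° (0.8). Total 0.8 kcal/mol.

0.8 kcal/mol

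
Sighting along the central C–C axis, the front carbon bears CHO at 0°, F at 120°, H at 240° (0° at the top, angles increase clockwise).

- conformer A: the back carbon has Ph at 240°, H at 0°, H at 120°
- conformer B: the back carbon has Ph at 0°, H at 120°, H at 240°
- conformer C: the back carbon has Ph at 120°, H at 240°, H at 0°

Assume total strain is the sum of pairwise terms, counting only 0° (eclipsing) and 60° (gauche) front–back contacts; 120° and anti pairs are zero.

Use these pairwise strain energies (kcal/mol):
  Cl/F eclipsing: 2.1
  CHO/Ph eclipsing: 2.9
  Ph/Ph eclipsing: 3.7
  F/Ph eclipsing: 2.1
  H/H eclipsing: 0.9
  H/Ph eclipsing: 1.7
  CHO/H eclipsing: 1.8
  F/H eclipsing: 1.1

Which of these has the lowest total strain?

A

A is eclipsed. CHO at 0° is eclipsed with H at 0° (1.8); F at 120° is eclipsed with H at 120° (1.1); H at 240° is eclipsed with Ph at 240° (1.7). Total 4.6 kcal/mol.
B is eclipsed. CHO at 0° is eclipsed with Ph at 0° (2.9); F at 120° is eclipsed with H at 120° (1.1); H at 240° is eclipsed with H at 240° (0.9). Total 4.9 kcal/mol.
C is eclipsed. CHO at 0° is eclipsed with H at 0° (1.8); F at 120° is eclipsed with Ph at 120° (2.1); H at 240° is eclipsed with H at 240° (0.9). Total 4.8 kcal/mol.
A has the lowest total (4.6 kcal/mol).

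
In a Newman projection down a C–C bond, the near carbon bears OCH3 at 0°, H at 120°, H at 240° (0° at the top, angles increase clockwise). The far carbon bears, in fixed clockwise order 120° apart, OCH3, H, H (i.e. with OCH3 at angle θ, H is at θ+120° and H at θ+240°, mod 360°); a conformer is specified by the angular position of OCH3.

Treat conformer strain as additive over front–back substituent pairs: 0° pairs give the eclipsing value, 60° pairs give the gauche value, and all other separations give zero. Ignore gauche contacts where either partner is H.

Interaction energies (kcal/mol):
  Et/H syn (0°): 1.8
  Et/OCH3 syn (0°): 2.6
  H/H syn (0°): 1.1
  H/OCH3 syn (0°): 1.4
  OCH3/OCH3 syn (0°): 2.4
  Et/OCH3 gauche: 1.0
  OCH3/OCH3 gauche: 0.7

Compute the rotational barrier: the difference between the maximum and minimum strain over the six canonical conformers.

4.6 kcal/mol

OCH3 at 0° (eclipsed): OCH3–OCH3 eclipsed, H–H eclipsed, H–H eclipsed; 2.4 + 1.1 + 1.1 = 4.6 kcal/mol.
OCH3 at 60° (staggered): OCH3–OCH3 gauche; 0.7 = 0.7 kcal/mol.
OCH3 at 120° (eclipsed): OCH3–H eclipsed, H–OCH3 eclipsed, H–H eclipsed; 1.4 + 1.4 + 1.1 = 3.9 kcal/mol.
OCH3 at 180° (staggered): no non-H gauche contacts → 0.0 kcal/mol.
OCH3 at 240° (eclipsed): OCH3–H eclipsed, H–H eclipsed, H–OCH3 eclipsed; 1.4 + 1.1 + 1.4 = 3.9 kcal/mol.
OCH3 at 300° (staggered): OCH3–OCH3 gauche; 0.7 = 0.7 kcal/mol.
Max at 0° (4.6 kcal/mol), min at 180° (0.0 kcal/mol); barrier = 4.6 kcal/mol.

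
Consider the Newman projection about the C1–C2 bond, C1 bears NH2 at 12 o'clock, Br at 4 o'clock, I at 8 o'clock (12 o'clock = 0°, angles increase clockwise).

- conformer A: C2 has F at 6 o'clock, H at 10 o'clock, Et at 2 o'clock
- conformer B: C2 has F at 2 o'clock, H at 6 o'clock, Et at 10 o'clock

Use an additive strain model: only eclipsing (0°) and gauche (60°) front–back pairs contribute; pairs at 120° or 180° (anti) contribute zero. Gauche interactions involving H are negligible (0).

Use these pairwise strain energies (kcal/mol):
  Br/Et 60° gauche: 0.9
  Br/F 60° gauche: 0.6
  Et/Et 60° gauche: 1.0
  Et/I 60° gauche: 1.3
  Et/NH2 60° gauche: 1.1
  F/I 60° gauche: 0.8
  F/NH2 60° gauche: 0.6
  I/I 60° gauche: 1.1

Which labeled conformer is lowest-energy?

A

A (staggered): NH2–Et gauche, Br–F gauche, Br–Et gauche, I–F gauche; 1.1 + 0.6 + 0.9 + 0.8 = 3.4 kcal/mol.
B (staggered): NH2–F gauche, NH2–Et gauche, Br–F gauche, I–Et gauche; 0.6 + 1.1 + 0.6 + 1.3 = 3.6 kcal/mol.
A has the lowest total (3.4 kcal/mol).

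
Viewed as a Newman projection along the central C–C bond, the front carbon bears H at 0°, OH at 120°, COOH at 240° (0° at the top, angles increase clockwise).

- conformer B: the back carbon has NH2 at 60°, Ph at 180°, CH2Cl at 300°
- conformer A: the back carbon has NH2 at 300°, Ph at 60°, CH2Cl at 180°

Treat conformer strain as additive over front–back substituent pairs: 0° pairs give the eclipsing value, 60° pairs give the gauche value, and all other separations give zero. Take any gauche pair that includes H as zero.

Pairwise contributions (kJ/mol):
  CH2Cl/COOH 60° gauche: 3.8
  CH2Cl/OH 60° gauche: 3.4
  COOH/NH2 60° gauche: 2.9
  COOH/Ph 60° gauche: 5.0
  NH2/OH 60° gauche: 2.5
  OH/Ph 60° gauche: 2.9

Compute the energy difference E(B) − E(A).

B (staggered): OH–NH2 gauche, OH–Ph gauche, COOH–Ph gauche, COOH–CH2Cl gauche; 2.5 + 2.9 + 5.0 + 3.8 = 14.2 kJ/mol.
A (staggered): OH–Ph gauche, OH–CH2Cl gauche, COOH–NH2 gauche, COOH–CH2Cl gauche; 2.9 + 3.4 + 2.9 + 3.8 = 13.0 kJ/mol.
E(B) − E(A) = 14.2 − 13.0 = +1.2 kJ/mol.

+1.2 kJ/mol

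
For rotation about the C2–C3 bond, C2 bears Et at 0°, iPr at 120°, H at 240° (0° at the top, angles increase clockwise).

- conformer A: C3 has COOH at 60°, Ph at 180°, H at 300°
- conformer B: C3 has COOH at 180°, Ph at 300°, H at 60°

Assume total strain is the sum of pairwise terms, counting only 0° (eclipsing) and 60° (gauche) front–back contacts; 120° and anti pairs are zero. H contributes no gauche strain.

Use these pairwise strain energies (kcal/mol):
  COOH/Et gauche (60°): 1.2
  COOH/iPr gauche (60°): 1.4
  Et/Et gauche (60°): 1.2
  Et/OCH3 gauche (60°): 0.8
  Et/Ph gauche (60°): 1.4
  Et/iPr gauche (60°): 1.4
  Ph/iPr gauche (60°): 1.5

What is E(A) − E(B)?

+1.3 kcal/mol

A (staggered): Et(0°)/COOH(60°) gauche 1.2; iPr(120°)/COOH(60°) gauche 1.4; iPr(120°)/Ph(180°) gauche 1.5 → 4.1 kcal/mol.
B (staggered): Et(0°)/Ph(300°) gauche 1.4; iPr(120°)/COOH(180°) gauche 1.4 → 2.8 kcal/mol.
E(A) − E(B) = 4.1 − 2.8 = +1.3 kcal/mol.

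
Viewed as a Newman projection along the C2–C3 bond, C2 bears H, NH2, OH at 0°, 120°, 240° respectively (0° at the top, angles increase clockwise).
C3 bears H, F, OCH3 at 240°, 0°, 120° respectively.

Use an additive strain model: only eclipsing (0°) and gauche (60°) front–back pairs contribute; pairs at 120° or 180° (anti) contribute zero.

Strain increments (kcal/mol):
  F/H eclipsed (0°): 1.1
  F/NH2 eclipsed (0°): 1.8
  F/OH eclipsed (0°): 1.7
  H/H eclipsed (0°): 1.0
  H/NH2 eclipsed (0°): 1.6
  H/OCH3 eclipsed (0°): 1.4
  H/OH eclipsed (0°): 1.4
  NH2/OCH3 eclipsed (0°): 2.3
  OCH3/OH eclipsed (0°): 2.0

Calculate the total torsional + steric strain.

4.8 kcal/mol

This conformer (eclipsed): H(0°)/F(0°) eclipsed 1.1; NH2(120°)/OCH3(120°) eclipsed 2.3; OH(240°)/H(240°) eclipsed 1.4 → 4.8 kcal/mol.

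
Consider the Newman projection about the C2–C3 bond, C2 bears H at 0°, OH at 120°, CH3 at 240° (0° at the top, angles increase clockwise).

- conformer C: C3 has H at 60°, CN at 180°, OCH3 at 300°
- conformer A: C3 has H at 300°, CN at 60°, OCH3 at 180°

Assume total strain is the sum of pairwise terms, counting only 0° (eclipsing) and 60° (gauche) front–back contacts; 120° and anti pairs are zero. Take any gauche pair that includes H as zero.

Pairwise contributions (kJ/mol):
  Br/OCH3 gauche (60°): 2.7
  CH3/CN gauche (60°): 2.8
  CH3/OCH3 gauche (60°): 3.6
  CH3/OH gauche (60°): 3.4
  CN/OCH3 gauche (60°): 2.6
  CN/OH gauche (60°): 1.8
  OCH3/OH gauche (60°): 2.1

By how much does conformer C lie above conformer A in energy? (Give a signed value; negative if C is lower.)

C is staggered. OH at 120° is gauche with CN at 180° (1.8); CH3 at 240° is gauche with CN at 180° (2.8); CH3 at 240° is gauche with OCH3 at 300° (3.6). Total 8.2 kJ/mol.
A is staggered. OH at 120° is gauche with CN at 60° (1.8); OH at 120° is gauche with OCH3 at 180° (2.1); CH3 at 240° is gauche with OCH3 at 180° (3.6). Total 7.5 kJ/mol.
E(C) − E(A) = 8.2 − 7.5 = +0.7 kJ/mol.

+0.7 kJ/mol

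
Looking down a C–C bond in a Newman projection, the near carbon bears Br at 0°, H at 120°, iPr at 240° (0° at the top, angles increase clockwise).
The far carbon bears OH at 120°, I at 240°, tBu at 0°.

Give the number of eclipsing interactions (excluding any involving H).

Non-H eclipsing pairs: Br(0°)/tBu(0°); iPr(240°)/I(240°) — 2 interactions.

2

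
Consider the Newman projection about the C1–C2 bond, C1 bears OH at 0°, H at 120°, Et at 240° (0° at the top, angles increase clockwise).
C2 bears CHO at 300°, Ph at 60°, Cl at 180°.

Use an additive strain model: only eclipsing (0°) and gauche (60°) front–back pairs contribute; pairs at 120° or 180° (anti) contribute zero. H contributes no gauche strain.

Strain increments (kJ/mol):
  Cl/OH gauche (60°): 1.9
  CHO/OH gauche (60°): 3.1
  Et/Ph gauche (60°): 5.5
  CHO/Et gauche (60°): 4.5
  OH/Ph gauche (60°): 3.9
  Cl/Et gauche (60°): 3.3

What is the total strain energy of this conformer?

14.8 kJ/mol

This conformer (staggered): OH(0°)/CHO(300°) gauche 3.1; OH(0°)/Ph(60°) gauche 3.9; Et(240°)/CHO(300°) gauche 4.5; Et(240°)/Cl(180°) gauche 3.3 → 14.8 kJ/mol.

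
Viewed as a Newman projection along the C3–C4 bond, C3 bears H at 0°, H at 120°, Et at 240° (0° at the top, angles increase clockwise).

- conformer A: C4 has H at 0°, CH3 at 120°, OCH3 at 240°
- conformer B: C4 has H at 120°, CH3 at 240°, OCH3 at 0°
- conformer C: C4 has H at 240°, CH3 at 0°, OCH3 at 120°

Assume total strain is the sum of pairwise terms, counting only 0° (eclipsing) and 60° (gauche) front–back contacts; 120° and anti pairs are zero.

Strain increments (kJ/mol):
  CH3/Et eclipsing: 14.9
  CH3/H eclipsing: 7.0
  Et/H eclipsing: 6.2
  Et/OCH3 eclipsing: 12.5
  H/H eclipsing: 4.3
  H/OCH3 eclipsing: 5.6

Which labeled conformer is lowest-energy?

A (eclipsed): H(0°)/H(0°) eclipsed 4.3; H(120°)/CH3(120°) eclipsed 7.0; Et(240°)/OCH3(240°) eclipsed 12.5 → 23.8 kJ/mol.
B (eclipsed): H(0°)/OCH3(0°) eclipsed 5.6; H(120°)/H(120°) eclipsed 4.3; Et(240°)/CH3(240°) eclipsed 14.9 → 24.8 kJ/mol.
C (eclipsed): H(0°)/CH3(0°) eclipsed 7.0; H(120°)/OCH3(120°) eclipsed 5.6; Et(240°)/H(240°) eclipsed 6.2 → 18.8 kJ/mol.
C has the lowest total (18.8 kJ/mol).

C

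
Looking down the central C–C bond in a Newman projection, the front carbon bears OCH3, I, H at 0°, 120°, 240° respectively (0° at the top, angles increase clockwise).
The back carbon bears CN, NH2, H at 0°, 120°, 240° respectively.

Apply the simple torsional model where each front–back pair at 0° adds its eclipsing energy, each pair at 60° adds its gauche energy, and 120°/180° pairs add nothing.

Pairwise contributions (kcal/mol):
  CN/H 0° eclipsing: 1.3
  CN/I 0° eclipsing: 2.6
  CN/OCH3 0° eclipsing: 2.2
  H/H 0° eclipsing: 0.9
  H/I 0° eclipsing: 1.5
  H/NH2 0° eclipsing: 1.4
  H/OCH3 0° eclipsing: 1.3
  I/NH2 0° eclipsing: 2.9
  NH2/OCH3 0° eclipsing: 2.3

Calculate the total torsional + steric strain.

6.0 kcal/mol

This conformer (eclipsed): OCH3(0°)/CN(0°) eclipsed 2.2; I(120°)/NH2(120°) eclipsed 2.9; H(240°)/H(240°) eclipsed 0.9 → 6.0 kcal/mol.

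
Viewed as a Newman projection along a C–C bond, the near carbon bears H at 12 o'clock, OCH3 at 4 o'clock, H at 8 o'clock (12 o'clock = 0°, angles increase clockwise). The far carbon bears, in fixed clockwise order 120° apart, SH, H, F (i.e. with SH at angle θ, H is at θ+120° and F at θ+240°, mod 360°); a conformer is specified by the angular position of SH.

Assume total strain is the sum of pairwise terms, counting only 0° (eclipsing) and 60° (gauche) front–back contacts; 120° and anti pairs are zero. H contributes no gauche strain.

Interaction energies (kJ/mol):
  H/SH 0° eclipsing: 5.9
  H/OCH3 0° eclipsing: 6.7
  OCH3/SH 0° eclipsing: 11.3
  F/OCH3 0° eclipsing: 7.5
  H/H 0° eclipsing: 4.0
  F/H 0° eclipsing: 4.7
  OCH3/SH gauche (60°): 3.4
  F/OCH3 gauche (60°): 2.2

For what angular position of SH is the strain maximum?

120°

SH at 0° is eclipsed. H at 0° is eclipsed with SH at 0° (5.9); OCH3 at 120° is eclipsed with H at 120° (6.7); H at 240° is eclipsed with F at 240° (4.7). Total 17.3 kJ/mol.
SH at 60° is staggered. OCH3 at 120° is gauche with SH at 60° (3.4). Total 3.4 kJ/mol.
SH at 120° is eclipsed. H at 0° is eclipsed with F at 0° (4.7); OCH3 at 120° is eclipsed with SH at 120° (11.3); H at 240° is eclipsed with H at 240° (4.0). Total 20.0 kJ/mol.
SH at 180° is staggered. OCH3 at 120° is gauche with SH at 180° (3.4); OCH3 at 120° is gauche with F at 60° (2.2). Total 5.6 kJ/mol.
SH at 240° is eclipsed. H at 0° is eclipsed with H at 0° (4.0); OCH3 at 120° is eclipsed with F at 120° (7.5); H at 240° is eclipsed with SH at 240° (5.9). Total 17.4 kJ/mol.
SH at 300° is staggered. OCH3 at 120° is gauche with F at 180° (2.2). Total 2.2 kJ/mol.
The maximum (20.0 kJ/mol) occurs with SH at 120°.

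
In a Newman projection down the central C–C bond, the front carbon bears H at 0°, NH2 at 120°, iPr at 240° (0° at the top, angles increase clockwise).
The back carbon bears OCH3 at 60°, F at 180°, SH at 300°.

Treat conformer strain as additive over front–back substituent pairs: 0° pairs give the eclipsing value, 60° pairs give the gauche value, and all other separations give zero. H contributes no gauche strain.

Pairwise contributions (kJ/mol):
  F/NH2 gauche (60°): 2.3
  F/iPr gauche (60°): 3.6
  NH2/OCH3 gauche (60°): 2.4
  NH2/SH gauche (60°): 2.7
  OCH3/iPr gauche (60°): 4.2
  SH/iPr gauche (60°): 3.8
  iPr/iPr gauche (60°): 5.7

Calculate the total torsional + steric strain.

12.1 kJ/mol

This conformer (staggered): NH2–OCH3 gauche, NH2–F gauche, iPr–F gauche, iPr–SH gauche; 2.4 + 2.3 + 3.6 + 3.8 = 12.1 kJ/mol.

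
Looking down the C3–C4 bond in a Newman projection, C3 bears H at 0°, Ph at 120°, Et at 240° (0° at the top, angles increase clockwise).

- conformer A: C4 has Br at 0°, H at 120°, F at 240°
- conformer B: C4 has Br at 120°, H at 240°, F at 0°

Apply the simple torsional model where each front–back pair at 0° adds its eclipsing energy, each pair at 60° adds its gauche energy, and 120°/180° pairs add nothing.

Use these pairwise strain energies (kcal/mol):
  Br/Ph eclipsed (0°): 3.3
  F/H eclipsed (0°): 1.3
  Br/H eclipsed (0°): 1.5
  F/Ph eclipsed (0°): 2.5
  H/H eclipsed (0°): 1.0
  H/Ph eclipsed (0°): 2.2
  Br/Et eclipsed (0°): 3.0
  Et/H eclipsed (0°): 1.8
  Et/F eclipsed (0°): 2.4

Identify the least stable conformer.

A is eclipsed. H at 0° is eclipsed with Br at 0° (1.5); Ph at 120° is eclipsed with H at 120° (2.2); Et at 240° is eclipsed with F at 240° (2.4). Total 6.1 kcal/mol.
B is eclipsed. H at 0° is eclipsed with F at 0° (1.3); Ph at 120° is eclipsed with Br at 120° (3.3); Et at 240° is eclipsed with H at 240° (1.8). Total 6.4 kcal/mol.
B has the highest total (6.4 kcal/mol).

B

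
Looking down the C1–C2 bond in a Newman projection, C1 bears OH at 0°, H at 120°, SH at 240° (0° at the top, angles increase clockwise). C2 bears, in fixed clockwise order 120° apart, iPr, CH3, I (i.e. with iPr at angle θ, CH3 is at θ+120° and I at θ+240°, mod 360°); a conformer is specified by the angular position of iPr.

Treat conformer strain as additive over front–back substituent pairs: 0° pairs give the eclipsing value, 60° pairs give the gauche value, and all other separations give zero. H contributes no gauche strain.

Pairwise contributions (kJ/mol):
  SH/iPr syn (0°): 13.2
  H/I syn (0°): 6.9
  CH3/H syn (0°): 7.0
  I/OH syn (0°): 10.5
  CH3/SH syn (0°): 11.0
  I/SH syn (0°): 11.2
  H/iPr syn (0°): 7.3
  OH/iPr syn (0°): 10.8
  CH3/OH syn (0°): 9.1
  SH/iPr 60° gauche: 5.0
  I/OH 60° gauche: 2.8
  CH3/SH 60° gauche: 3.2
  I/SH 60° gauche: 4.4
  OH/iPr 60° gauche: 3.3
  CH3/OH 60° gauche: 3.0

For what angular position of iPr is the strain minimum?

60°

iPr at 0° (eclipsed): OH(0°)/iPr(0°) eclipsed 10.8; H(120°)/CH3(120°) eclipsed 7.0; SH(240°)/I(240°) eclipsed 11.2 → 29.0 kJ/mol.
iPr at 60° (staggered): OH(0°)/iPr(60°) gauche 3.3; OH(0°)/I(300°) gauche 2.8; SH(240°)/CH3(180°) gauche 3.2; SH(240°)/I(300°) gauche 4.4 → 13.7 kJ/mol.
iPr at 120° (eclipsed): OH(0°)/I(0°) eclipsed 10.5; H(120°)/iPr(120°) eclipsed 7.3; SH(240°)/CH3(240°) eclipsed 11.0 → 28.8 kJ/mol.
iPr at 180° (staggered): OH(0°)/CH3(300°) gauche 3.0; OH(0°)/I(60°) gauche 2.8; SH(240°)/iPr(180°) gauche 5.0; SH(240°)/CH3(300°) gauche 3.2 → 14.0 kJ/mol.
iPr at 240° (eclipsed): OH(0°)/CH3(0°) eclipsed 9.1; H(120°)/I(120°) eclipsed 6.9; SH(240°)/iPr(240°) eclipsed 13.2 → 29.2 kJ/mol.
iPr at 300° (staggered): OH(0°)/iPr(300°) gauche 3.3; OH(0°)/CH3(60°) gauche 3.0; SH(240°)/iPr(300°) gauche 5.0; SH(240°)/I(180°) gauche 4.4 → 15.7 kJ/mol.
The minimum (13.7 kJ/mol) occurs with iPr at 60°.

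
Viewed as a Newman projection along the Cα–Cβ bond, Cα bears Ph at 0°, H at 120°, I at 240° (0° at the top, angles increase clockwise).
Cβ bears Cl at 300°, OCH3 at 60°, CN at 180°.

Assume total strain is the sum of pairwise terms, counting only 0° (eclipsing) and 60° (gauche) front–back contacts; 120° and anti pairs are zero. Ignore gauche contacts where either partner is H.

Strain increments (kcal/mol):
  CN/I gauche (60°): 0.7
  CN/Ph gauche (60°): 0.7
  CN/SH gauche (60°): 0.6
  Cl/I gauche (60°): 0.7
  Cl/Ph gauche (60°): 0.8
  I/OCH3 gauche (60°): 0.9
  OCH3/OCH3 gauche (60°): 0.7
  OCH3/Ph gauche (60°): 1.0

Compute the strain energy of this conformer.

3.2 kcal/mol

This conformer (staggered): Ph–Cl gauche, Ph–OCH3 gauche, I–Cl gauche, I–CN gauche; 0.8 + 1.0 + 0.7 + 0.7 = 3.2 kcal/mol.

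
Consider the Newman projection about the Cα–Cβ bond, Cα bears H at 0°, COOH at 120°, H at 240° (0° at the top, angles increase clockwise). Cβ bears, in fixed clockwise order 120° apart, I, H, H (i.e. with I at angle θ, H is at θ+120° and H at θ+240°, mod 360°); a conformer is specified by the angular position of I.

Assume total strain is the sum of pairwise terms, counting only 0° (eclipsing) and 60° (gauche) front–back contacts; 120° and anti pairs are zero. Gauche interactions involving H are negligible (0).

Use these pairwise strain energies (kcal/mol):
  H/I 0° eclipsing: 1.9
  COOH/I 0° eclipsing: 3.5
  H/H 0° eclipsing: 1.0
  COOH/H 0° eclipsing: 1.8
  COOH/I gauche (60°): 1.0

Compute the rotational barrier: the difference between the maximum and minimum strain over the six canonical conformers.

5.5 kcal/mol

I at 0° (eclipsed): H–I eclipsed, COOH–H eclipsed, H–H eclipsed; 1.9 + 1.8 + 1.0 = 4.7 kcal/mol.
I at 60° (staggered): COOH–I gauche; 1.0 = 1.0 kcal/mol.
I at 120° (eclipsed): H–H eclipsed, COOH–I eclipsed, H–H eclipsed; 1.0 + 3.5 + 1.0 = 5.5 kcal/mol.
I at 180° (staggered): COOH–I gauche; 1.0 = 1.0 kcal/mol.
I at 240° (eclipsed): H–H eclipsed, COOH–H eclipsed, H–I eclipsed; 1.0 + 1.8 + 1.9 = 4.7 kcal/mol.
I at 300° (staggered): no non-H gauche contacts → 0.0 kcal/mol.
Max at 120° (5.5 kcal/mol), min at 300° (0.0 kcal/mol); barrier = 5.5 kcal/mol.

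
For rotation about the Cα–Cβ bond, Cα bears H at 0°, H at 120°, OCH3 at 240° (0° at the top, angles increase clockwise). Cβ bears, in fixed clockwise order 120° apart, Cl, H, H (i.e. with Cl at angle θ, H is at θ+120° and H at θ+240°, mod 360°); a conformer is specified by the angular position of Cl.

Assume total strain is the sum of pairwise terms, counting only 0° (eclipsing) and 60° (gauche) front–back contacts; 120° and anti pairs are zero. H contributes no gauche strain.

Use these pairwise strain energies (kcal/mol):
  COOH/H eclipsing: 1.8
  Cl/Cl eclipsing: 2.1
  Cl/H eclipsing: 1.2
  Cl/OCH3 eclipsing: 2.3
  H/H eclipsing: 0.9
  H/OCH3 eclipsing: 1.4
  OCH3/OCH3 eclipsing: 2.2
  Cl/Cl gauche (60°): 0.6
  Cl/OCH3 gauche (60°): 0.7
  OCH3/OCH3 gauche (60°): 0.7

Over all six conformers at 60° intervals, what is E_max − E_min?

4.1 kcal/mol

Cl at 0° (eclipsed): H(0°)/Cl(0°) eclipsed 1.2; H(120°)/H(120°) eclipsed 0.9; OCH3(240°)/H(240°) eclipsed 1.4 → 3.5 kcal/mol.
Cl at 60° (staggered): no non-H gauche contacts → 0.0 kcal/mol.
Cl at 120° (eclipsed): H(0°)/H(0°) eclipsed 0.9; H(120°)/Cl(120°) eclipsed 1.2; OCH3(240°)/H(240°) eclipsed 1.4 → 3.5 kcal/mol.
Cl at 180° (staggered): OCH3(240°)/Cl(180°) gauche 0.7 → 0.7 kcal/mol.
Cl at 240° (eclipsed): H(0°)/H(0°) eclipsed 0.9; H(120°)/H(120°) eclipsed 0.9; OCH3(240°)/Cl(240°) eclipsed 2.3 → 4.1 kcal/mol.
Cl at 300° (staggered): OCH3(240°)/Cl(300°) gauche 0.7 → 0.7 kcal/mol.
Max at 240° (4.1 kcal/mol), min at 60° (0.0 kcal/mol); barrier = 4.1 kcal/mol.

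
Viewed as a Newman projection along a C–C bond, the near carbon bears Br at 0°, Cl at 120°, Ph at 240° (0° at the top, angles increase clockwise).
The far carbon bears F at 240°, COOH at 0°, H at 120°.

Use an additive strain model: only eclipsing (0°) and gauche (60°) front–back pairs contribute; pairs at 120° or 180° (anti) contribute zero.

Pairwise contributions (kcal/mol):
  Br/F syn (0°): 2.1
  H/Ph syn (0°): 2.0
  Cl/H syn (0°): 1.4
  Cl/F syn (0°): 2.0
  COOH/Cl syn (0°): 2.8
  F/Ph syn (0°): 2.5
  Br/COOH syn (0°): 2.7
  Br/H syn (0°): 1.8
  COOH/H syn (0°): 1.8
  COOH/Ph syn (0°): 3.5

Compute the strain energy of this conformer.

This conformer (eclipsed): Br–COOH eclipsed, Cl–H eclipsed, Ph–F eclipsed; 2.7 + 1.4 + 2.5 = 6.6 kcal/mol.

6.6 kcal/mol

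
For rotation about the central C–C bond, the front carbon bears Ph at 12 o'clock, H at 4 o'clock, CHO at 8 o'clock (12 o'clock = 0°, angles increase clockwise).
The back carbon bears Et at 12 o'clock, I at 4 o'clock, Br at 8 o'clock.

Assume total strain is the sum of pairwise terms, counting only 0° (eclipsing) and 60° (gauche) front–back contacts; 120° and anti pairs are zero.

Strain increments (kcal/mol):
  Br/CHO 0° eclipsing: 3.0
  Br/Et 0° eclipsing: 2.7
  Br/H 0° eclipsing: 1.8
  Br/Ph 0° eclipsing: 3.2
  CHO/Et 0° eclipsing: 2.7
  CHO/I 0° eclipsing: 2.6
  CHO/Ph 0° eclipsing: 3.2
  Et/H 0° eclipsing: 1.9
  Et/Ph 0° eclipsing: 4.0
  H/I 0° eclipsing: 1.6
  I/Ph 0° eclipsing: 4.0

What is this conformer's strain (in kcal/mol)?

8.6 kcal/mol

This conformer (eclipsed): Ph–Et eclipsed, H–I eclipsed, CHO–Br eclipsed; 4.0 + 1.6 + 3.0 = 8.6 kcal/mol.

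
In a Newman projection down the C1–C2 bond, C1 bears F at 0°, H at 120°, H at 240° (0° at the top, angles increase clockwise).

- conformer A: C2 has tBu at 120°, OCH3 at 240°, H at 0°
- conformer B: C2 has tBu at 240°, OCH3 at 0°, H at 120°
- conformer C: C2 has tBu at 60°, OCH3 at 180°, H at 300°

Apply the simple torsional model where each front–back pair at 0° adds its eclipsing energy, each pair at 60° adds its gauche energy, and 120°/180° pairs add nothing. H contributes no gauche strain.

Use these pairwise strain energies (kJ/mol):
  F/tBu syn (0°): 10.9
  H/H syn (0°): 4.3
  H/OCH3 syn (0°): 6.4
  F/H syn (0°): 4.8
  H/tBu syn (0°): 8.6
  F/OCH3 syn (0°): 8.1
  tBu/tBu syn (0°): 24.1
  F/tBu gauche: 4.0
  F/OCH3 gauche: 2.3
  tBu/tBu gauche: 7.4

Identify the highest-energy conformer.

B

A (eclipsed): F–H eclipsed, H–tBu eclipsed, H–OCH3 eclipsed; 4.8 + 8.6 + 6.4 = 19.8 kJ/mol.
B (eclipsed): F–OCH3 eclipsed, H–H eclipsed, H–tBu eclipsed; 8.1 + 4.3 + 8.6 = 21.0 kJ/mol.
C (staggered): F–tBu gauche; 4.0 = 4.0 kJ/mol.
B has the highest total (21.0 kJ/mol).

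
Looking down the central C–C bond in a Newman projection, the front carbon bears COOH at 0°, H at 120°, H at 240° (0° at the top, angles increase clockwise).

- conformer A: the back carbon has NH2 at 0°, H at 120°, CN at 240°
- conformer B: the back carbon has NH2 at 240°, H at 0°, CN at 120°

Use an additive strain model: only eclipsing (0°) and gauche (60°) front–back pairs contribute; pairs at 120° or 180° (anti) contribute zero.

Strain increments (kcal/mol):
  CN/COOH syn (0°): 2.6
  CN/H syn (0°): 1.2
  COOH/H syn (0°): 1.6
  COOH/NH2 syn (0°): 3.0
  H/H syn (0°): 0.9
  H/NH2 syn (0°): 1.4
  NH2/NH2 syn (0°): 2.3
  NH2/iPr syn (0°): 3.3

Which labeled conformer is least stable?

A (eclipsed): COOH(0°)/NH2(0°) eclipsed 3.0; H(120°)/H(120°) eclipsed 0.9; H(240°)/CN(240°) eclipsed 1.2 → 5.1 kcal/mol.
B (eclipsed): COOH(0°)/H(0°) eclipsed 1.6; H(120°)/CN(120°) eclipsed 1.2; H(240°)/NH2(240°) eclipsed 1.4 → 4.2 kcal/mol.
A has the highest total (5.1 kcal/mol).

A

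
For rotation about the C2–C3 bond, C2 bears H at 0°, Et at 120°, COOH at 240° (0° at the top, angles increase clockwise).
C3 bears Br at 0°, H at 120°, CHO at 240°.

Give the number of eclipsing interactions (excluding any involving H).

Non-H eclipsing pairs: COOH(240°)/CHO(240°) — 1 interaction.

1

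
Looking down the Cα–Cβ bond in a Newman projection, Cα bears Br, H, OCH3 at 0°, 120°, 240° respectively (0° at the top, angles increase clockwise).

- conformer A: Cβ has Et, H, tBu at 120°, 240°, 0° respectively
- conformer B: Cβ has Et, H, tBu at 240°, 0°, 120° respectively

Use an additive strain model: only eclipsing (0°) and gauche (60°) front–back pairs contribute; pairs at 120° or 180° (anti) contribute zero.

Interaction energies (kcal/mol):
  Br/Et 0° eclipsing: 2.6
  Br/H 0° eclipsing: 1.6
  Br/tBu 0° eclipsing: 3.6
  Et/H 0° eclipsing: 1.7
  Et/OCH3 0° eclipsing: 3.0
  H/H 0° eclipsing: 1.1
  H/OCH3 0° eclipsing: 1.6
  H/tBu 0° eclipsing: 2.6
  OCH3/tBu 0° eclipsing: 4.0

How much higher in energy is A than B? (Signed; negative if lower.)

-0.3 kcal/mol

A (eclipsed): Br(0°)/tBu(0°) eclipsed 3.6; H(120°)/Et(120°) eclipsed 1.7; OCH3(240°)/H(240°) eclipsed 1.6 → 6.9 kcal/mol.
B (eclipsed): Br(0°)/H(0°) eclipsed 1.6; H(120°)/tBu(120°) eclipsed 2.6; OCH3(240°)/Et(240°) eclipsed 3.0 → 7.2 kcal/mol.
E(A) − E(B) = 6.9 − 7.2 = -0.3 kcal/mol.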